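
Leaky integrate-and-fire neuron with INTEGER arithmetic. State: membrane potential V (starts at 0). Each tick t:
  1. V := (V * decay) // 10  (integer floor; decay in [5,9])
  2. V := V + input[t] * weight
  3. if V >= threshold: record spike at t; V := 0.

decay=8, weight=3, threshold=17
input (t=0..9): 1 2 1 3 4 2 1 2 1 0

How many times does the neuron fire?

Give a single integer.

t=0: input=1 -> V=3
t=1: input=2 -> V=8
t=2: input=1 -> V=9
t=3: input=3 -> V=16
t=4: input=4 -> V=0 FIRE
t=5: input=2 -> V=6
t=6: input=1 -> V=7
t=7: input=2 -> V=11
t=8: input=1 -> V=11
t=9: input=0 -> V=8

Answer: 1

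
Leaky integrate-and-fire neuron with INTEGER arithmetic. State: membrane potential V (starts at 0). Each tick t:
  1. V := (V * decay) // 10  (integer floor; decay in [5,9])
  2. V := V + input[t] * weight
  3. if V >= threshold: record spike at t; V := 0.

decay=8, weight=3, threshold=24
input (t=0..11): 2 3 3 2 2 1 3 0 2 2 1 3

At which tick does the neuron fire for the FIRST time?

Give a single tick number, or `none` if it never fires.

t=0: input=2 -> V=6
t=1: input=3 -> V=13
t=2: input=3 -> V=19
t=3: input=2 -> V=21
t=4: input=2 -> V=22
t=5: input=1 -> V=20
t=6: input=3 -> V=0 FIRE
t=7: input=0 -> V=0
t=8: input=2 -> V=6
t=9: input=2 -> V=10
t=10: input=1 -> V=11
t=11: input=3 -> V=17

Answer: 6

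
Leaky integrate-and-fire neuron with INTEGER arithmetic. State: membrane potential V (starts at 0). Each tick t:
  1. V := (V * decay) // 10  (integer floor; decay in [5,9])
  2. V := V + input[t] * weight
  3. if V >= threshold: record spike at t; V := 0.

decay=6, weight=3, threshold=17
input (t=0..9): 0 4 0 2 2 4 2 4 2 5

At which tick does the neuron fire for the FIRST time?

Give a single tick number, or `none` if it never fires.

Answer: 5

Derivation:
t=0: input=0 -> V=0
t=1: input=4 -> V=12
t=2: input=0 -> V=7
t=3: input=2 -> V=10
t=4: input=2 -> V=12
t=5: input=4 -> V=0 FIRE
t=6: input=2 -> V=6
t=7: input=4 -> V=15
t=8: input=2 -> V=15
t=9: input=5 -> V=0 FIRE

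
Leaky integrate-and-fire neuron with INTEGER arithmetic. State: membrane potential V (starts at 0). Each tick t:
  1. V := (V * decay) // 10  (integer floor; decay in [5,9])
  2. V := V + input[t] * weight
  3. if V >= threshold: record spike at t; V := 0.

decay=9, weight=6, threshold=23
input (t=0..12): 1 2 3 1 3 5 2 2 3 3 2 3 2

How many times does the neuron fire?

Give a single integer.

Answer: 6

Derivation:
t=0: input=1 -> V=6
t=1: input=2 -> V=17
t=2: input=3 -> V=0 FIRE
t=3: input=1 -> V=6
t=4: input=3 -> V=0 FIRE
t=5: input=5 -> V=0 FIRE
t=6: input=2 -> V=12
t=7: input=2 -> V=22
t=8: input=3 -> V=0 FIRE
t=9: input=3 -> V=18
t=10: input=2 -> V=0 FIRE
t=11: input=3 -> V=18
t=12: input=2 -> V=0 FIRE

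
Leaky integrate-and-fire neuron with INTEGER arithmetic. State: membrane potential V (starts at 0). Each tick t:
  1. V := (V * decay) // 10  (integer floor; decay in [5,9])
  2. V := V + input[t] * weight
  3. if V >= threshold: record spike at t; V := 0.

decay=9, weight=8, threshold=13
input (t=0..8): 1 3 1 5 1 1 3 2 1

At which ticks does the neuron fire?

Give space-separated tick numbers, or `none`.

Answer: 1 3 5 6 7

Derivation:
t=0: input=1 -> V=8
t=1: input=3 -> V=0 FIRE
t=2: input=1 -> V=8
t=3: input=5 -> V=0 FIRE
t=4: input=1 -> V=8
t=5: input=1 -> V=0 FIRE
t=6: input=3 -> V=0 FIRE
t=7: input=2 -> V=0 FIRE
t=8: input=1 -> V=8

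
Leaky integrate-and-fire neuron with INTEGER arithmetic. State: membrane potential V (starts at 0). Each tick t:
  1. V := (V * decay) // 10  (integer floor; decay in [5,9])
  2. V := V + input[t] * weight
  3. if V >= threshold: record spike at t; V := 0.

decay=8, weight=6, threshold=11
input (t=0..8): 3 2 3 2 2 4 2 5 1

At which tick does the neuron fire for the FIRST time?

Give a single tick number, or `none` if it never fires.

t=0: input=3 -> V=0 FIRE
t=1: input=2 -> V=0 FIRE
t=2: input=3 -> V=0 FIRE
t=3: input=2 -> V=0 FIRE
t=4: input=2 -> V=0 FIRE
t=5: input=4 -> V=0 FIRE
t=6: input=2 -> V=0 FIRE
t=7: input=5 -> V=0 FIRE
t=8: input=1 -> V=6

Answer: 0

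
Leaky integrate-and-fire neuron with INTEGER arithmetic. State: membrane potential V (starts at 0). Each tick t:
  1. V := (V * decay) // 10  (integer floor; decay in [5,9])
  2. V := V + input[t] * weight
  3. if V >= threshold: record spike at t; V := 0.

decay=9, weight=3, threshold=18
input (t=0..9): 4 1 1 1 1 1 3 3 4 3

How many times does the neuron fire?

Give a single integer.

Answer: 2

Derivation:
t=0: input=4 -> V=12
t=1: input=1 -> V=13
t=2: input=1 -> V=14
t=3: input=1 -> V=15
t=4: input=1 -> V=16
t=5: input=1 -> V=17
t=6: input=3 -> V=0 FIRE
t=7: input=3 -> V=9
t=8: input=4 -> V=0 FIRE
t=9: input=3 -> V=9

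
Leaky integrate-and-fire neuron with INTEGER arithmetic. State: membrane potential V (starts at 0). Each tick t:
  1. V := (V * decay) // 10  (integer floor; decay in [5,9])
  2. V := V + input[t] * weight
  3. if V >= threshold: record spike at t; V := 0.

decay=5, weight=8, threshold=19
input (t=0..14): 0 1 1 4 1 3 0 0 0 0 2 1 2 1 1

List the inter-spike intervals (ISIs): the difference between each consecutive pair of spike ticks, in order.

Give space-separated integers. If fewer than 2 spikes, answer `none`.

t=0: input=0 -> V=0
t=1: input=1 -> V=8
t=2: input=1 -> V=12
t=3: input=4 -> V=0 FIRE
t=4: input=1 -> V=8
t=5: input=3 -> V=0 FIRE
t=6: input=0 -> V=0
t=7: input=0 -> V=0
t=8: input=0 -> V=0
t=9: input=0 -> V=0
t=10: input=2 -> V=16
t=11: input=1 -> V=16
t=12: input=2 -> V=0 FIRE
t=13: input=1 -> V=8
t=14: input=1 -> V=12

Answer: 2 7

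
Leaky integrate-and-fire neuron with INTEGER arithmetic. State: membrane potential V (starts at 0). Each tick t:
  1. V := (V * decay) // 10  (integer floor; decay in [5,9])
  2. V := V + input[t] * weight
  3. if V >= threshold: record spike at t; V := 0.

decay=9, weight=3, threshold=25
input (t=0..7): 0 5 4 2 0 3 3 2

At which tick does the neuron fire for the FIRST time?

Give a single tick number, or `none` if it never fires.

Answer: 2

Derivation:
t=0: input=0 -> V=0
t=1: input=5 -> V=15
t=2: input=4 -> V=0 FIRE
t=3: input=2 -> V=6
t=4: input=0 -> V=5
t=5: input=3 -> V=13
t=6: input=3 -> V=20
t=7: input=2 -> V=24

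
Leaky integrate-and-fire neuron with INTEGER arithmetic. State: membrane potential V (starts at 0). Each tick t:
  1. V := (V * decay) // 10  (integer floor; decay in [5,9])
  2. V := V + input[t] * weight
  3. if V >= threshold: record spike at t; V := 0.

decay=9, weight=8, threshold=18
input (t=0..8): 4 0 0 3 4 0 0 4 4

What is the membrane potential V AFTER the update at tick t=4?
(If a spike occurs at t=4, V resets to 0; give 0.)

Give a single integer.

t=0: input=4 -> V=0 FIRE
t=1: input=0 -> V=0
t=2: input=0 -> V=0
t=3: input=3 -> V=0 FIRE
t=4: input=4 -> V=0 FIRE
t=5: input=0 -> V=0
t=6: input=0 -> V=0
t=7: input=4 -> V=0 FIRE
t=8: input=4 -> V=0 FIRE

Answer: 0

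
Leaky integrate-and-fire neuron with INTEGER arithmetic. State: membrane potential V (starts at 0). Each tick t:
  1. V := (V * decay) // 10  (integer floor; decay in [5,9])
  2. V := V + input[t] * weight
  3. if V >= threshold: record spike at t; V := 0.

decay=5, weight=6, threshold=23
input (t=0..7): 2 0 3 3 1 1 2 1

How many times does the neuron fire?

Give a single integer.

t=0: input=2 -> V=12
t=1: input=0 -> V=6
t=2: input=3 -> V=21
t=3: input=3 -> V=0 FIRE
t=4: input=1 -> V=6
t=5: input=1 -> V=9
t=6: input=2 -> V=16
t=7: input=1 -> V=14

Answer: 1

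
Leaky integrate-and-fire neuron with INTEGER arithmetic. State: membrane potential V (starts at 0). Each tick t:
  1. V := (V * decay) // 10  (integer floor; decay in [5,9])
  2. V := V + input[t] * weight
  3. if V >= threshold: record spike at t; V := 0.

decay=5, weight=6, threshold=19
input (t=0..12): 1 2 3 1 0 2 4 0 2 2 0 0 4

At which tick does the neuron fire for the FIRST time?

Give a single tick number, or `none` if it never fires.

t=0: input=1 -> V=6
t=1: input=2 -> V=15
t=2: input=3 -> V=0 FIRE
t=3: input=1 -> V=6
t=4: input=0 -> V=3
t=5: input=2 -> V=13
t=6: input=4 -> V=0 FIRE
t=7: input=0 -> V=0
t=8: input=2 -> V=12
t=9: input=2 -> V=18
t=10: input=0 -> V=9
t=11: input=0 -> V=4
t=12: input=4 -> V=0 FIRE

Answer: 2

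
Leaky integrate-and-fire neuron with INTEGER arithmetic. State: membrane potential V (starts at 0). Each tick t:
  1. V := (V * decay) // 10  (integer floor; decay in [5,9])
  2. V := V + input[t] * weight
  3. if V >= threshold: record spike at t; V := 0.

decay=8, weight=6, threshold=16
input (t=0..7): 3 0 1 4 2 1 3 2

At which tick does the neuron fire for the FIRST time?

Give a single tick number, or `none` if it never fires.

Answer: 0

Derivation:
t=0: input=3 -> V=0 FIRE
t=1: input=0 -> V=0
t=2: input=1 -> V=6
t=3: input=4 -> V=0 FIRE
t=4: input=2 -> V=12
t=5: input=1 -> V=15
t=6: input=3 -> V=0 FIRE
t=7: input=2 -> V=12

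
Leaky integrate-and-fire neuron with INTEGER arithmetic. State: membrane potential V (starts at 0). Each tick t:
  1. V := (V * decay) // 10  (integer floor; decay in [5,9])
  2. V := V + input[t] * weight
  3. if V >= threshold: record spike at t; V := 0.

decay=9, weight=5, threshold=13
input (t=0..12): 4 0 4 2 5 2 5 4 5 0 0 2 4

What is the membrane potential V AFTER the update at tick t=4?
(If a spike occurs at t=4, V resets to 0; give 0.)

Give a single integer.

t=0: input=4 -> V=0 FIRE
t=1: input=0 -> V=0
t=2: input=4 -> V=0 FIRE
t=3: input=2 -> V=10
t=4: input=5 -> V=0 FIRE
t=5: input=2 -> V=10
t=6: input=5 -> V=0 FIRE
t=7: input=4 -> V=0 FIRE
t=8: input=5 -> V=0 FIRE
t=9: input=0 -> V=0
t=10: input=0 -> V=0
t=11: input=2 -> V=10
t=12: input=4 -> V=0 FIRE

Answer: 0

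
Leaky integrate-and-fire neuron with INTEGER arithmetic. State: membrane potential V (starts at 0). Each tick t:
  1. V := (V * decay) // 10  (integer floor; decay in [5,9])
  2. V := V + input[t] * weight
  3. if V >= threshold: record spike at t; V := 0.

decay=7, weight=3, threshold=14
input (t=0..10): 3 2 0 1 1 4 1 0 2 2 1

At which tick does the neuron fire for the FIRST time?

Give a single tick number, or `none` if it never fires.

Answer: 5

Derivation:
t=0: input=3 -> V=9
t=1: input=2 -> V=12
t=2: input=0 -> V=8
t=3: input=1 -> V=8
t=4: input=1 -> V=8
t=5: input=4 -> V=0 FIRE
t=6: input=1 -> V=3
t=7: input=0 -> V=2
t=8: input=2 -> V=7
t=9: input=2 -> V=10
t=10: input=1 -> V=10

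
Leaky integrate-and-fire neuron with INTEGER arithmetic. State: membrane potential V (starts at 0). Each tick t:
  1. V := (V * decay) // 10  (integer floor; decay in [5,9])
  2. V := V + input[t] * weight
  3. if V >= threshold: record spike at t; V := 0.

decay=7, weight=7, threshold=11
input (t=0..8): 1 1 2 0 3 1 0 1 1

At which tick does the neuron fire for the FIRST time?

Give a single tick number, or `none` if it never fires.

t=0: input=1 -> V=7
t=1: input=1 -> V=0 FIRE
t=2: input=2 -> V=0 FIRE
t=3: input=0 -> V=0
t=4: input=3 -> V=0 FIRE
t=5: input=1 -> V=7
t=6: input=0 -> V=4
t=7: input=1 -> V=9
t=8: input=1 -> V=0 FIRE

Answer: 1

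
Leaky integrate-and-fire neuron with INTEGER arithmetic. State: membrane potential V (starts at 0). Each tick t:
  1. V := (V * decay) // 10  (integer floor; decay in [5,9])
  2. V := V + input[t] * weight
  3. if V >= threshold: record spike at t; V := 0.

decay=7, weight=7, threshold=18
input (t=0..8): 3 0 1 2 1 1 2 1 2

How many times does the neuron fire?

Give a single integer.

t=0: input=3 -> V=0 FIRE
t=1: input=0 -> V=0
t=2: input=1 -> V=7
t=3: input=2 -> V=0 FIRE
t=4: input=1 -> V=7
t=5: input=1 -> V=11
t=6: input=2 -> V=0 FIRE
t=7: input=1 -> V=7
t=8: input=2 -> V=0 FIRE

Answer: 4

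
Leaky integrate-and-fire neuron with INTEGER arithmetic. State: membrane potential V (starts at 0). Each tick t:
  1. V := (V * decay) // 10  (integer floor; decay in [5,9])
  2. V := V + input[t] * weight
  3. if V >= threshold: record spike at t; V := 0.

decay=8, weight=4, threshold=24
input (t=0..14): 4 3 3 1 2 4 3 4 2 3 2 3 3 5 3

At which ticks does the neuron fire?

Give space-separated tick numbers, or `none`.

t=0: input=4 -> V=16
t=1: input=3 -> V=0 FIRE
t=2: input=3 -> V=12
t=3: input=1 -> V=13
t=4: input=2 -> V=18
t=5: input=4 -> V=0 FIRE
t=6: input=3 -> V=12
t=7: input=4 -> V=0 FIRE
t=8: input=2 -> V=8
t=9: input=3 -> V=18
t=10: input=2 -> V=22
t=11: input=3 -> V=0 FIRE
t=12: input=3 -> V=12
t=13: input=5 -> V=0 FIRE
t=14: input=3 -> V=12

Answer: 1 5 7 11 13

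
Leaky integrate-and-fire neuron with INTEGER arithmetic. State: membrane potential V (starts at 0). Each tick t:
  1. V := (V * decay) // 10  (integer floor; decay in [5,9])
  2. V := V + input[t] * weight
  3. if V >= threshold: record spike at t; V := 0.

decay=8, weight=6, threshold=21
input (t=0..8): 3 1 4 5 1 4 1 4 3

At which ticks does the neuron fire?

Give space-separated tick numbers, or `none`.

Answer: 2 3 5 7

Derivation:
t=0: input=3 -> V=18
t=1: input=1 -> V=20
t=2: input=4 -> V=0 FIRE
t=3: input=5 -> V=0 FIRE
t=4: input=1 -> V=6
t=5: input=4 -> V=0 FIRE
t=6: input=1 -> V=6
t=7: input=4 -> V=0 FIRE
t=8: input=3 -> V=18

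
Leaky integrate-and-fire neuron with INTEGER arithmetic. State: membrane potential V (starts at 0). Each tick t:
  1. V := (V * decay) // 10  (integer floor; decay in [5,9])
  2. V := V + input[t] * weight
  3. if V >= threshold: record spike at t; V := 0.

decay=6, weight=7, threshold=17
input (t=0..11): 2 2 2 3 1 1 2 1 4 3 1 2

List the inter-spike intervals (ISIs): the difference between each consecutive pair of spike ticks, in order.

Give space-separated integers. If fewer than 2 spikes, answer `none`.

t=0: input=2 -> V=14
t=1: input=2 -> V=0 FIRE
t=2: input=2 -> V=14
t=3: input=3 -> V=0 FIRE
t=4: input=1 -> V=7
t=5: input=1 -> V=11
t=6: input=2 -> V=0 FIRE
t=7: input=1 -> V=7
t=8: input=4 -> V=0 FIRE
t=9: input=3 -> V=0 FIRE
t=10: input=1 -> V=7
t=11: input=2 -> V=0 FIRE

Answer: 2 3 2 1 2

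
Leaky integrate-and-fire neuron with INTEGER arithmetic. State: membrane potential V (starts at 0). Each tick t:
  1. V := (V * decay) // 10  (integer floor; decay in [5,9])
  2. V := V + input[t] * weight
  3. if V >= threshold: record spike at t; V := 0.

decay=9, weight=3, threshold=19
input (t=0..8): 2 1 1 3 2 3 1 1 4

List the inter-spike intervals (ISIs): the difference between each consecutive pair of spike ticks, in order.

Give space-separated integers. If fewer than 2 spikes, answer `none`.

t=0: input=2 -> V=6
t=1: input=1 -> V=8
t=2: input=1 -> V=10
t=3: input=3 -> V=18
t=4: input=2 -> V=0 FIRE
t=5: input=3 -> V=9
t=6: input=1 -> V=11
t=7: input=1 -> V=12
t=8: input=4 -> V=0 FIRE

Answer: 4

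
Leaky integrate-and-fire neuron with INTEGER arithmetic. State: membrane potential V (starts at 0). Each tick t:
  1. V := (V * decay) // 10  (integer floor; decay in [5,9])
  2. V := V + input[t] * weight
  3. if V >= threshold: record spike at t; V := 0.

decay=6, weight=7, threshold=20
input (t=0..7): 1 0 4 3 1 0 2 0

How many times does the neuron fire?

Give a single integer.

t=0: input=1 -> V=7
t=1: input=0 -> V=4
t=2: input=4 -> V=0 FIRE
t=3: input=3 -> V=0 FIRE
t=4: input=1 -> V=7
t=5: input=0 -> V=4
t=6: input=2 -> V=16
t=7: input=0 -> V=9

Answer: 2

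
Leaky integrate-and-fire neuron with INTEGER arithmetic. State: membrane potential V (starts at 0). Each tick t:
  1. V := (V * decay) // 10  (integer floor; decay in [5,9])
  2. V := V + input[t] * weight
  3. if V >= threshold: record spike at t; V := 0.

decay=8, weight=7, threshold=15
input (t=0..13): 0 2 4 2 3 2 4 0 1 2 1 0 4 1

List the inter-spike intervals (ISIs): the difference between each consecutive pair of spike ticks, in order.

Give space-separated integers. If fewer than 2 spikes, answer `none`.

t=0: input=0 -> V=0
t=1: input=2 -> V=14
t=2: input=4 -> V=0 FIRE
t=3: input=2 -> V=14
t=4: input=3 -> V=0 FIRE
t=5: input=2 -> V=14
t=6: input=4 -> V=0 FIRE
t=7: input=0 -> V=0
t=8: input=1 -> V=7
t=9: input=2 -> V=0 FIRE
t=10: input=1 -> V=7
t=11: input=0 -> V=5
t=12: input=4 -> V=0 FIRE
t=13: input=1 -> V=7

Answer: 2 2 3 3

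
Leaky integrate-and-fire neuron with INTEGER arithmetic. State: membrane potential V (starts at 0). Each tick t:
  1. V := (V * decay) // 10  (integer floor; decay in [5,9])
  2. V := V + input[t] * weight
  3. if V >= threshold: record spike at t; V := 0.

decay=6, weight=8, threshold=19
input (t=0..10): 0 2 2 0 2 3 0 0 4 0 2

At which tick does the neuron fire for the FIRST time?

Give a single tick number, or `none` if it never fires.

Answer: 2

Derivation:
t=0: input=0 -> V=0
t=1: input=2 -> V=16
t=2: input=2 -> V=0 FIRE
t=3: input=0 -> V=0
t=4: input=2 -> V=16
t=5: input=3 -> V=0 FIRE
t=6: input=0 -> V=0
t=7: input=0 -> V=0
t=8: input=4 -> V=0 FIRE
t=9: input=0 -> V=0
t=10: input=2 -> V=16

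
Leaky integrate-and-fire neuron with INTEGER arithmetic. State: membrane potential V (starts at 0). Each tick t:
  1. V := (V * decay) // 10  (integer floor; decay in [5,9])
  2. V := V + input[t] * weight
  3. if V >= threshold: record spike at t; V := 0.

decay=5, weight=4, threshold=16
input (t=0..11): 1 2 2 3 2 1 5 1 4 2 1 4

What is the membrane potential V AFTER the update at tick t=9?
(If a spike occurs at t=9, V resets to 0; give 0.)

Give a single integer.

Answer: 8

Derivation:
t=0: input=1 -> V=4
t=1: input=2 -> V=10
t=2: input=2 -> V=13
t=3: input=3 -> V=0 FIRE
t=4: input=2 -> V=8
t=5: input=1 -> V=8
t=6: input=5 -> V=0 FIRE
t=7: input=1 -> V=4
t=8: input=4 -> V=0 FIRE
t=9: input=2 -> V=8
t=10: input=1 -> V=8
t=11: input=4 -> V=0 FIRE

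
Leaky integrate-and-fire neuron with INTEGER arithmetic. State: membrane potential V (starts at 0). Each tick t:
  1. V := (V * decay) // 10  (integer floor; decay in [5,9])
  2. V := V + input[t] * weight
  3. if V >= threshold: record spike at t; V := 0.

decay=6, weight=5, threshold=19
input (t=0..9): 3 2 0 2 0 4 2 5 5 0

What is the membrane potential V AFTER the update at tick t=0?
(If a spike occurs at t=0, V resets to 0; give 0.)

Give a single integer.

t=0: input=3 -> V=15
t=1: input=2 -> V=0 FIRE
t=2: input=0 -> V=0
t=3: input=2 -> V=10
t=4: input=0 -> V=6
t=5: input=4 -> V=0 FIRE
t=6: input=2 -> V=10
t=7: input=5 -> V=0 FIRE
t=8: input=5 -> V=0 FIRE
t=9: input=0 -> V=0

Answer: 15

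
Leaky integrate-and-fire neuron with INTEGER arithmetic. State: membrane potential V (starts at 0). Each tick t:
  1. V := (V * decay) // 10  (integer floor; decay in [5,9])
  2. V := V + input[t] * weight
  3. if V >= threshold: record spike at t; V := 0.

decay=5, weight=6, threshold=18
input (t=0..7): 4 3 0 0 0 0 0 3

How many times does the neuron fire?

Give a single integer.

t=0: input=4 -> V=0 FIRE
t=1: input=3 -> V=0 FIRE
t=2: input=0 -> V=0
t=3: input=0 -> V=0
t=4: input=0 -> V=0
t=5: input=0 -> V=0
t=6: input=0 -> V=0
t=7: input=3 -> V=0 FIRE

Answer: 3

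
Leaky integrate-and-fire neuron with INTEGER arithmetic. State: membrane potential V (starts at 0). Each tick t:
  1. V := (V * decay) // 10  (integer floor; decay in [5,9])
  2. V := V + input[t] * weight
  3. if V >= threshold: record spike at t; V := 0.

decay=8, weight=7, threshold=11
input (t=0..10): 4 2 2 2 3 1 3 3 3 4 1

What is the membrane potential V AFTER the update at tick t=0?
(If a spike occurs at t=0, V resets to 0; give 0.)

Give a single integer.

Answer: 0

Derivation:
t=0: input=4 -> V=0 FIRE
t=1: input=2 -> V=0 FIRE
t=2: input=2 -> V=0 FIRE
t=3: input=2 -> V=0 FIRE
t=4: input=3 -> V=0 FIRE
t=5: input=1 -> V=7
t=6: input=3 -> V=0 FIRE
t=7: input=3 -> V=0 FIRE
t=8: input=3 -> V=0 FIRE
t=9: input=4 -> V=0 FIRE
t=10: input=1 -> V=7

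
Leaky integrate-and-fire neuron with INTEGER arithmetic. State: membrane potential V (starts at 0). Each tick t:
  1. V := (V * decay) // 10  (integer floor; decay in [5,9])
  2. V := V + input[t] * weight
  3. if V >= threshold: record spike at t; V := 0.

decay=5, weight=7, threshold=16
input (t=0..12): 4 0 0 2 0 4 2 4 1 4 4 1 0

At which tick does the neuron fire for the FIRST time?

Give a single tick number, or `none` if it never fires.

Answer: 0

Derivation:
t=0: input=4 -> V=0 FIRE
t=1: input=0 -> V=0
t=2: input=0 -> V=0
t=3: input=2 -> V=14
t=4: input=0 -> V=7
t=5: input=4 -> V=0 FIRE
t=6: input=2 -> V=14
t=7: input=4 -> V=0 FIRE
t=8: input=1 -> V=7
t=9: input=4 -> V=0 FIRE
t=10: input=4 -> V=0 FIRE
t=11: input=1 -> V=7
t=12: input=0 -> V=3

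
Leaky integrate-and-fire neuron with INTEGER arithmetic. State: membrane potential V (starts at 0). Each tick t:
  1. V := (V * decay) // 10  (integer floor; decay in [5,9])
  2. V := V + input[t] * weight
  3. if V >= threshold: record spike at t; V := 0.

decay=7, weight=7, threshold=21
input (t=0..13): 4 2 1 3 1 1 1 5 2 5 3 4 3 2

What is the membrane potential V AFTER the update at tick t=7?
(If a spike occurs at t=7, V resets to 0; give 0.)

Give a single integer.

Answer: 0

Derivation:
t=0: input=4 -> V=0 FIRE
t=1: input=2 -> V=14
t=2: input=1 -> V=16
t=3: input=3 -> V=0 FIRE
t=4: input=1 -> V=7
t=5: input=1 -> V=11
t=6: input=1 -> V=14
t=7: input=5 -> V=0 FIRE
t=8: input=2 -> V=14
t=9: input=5 -> V=0 FIRE
t=10: input=3 -> V=0 FIRE
t=11: input=4 -> V=0 FIRE
t=12: input=3 -> V=0 FIRE
t=13: input=2 -> V=14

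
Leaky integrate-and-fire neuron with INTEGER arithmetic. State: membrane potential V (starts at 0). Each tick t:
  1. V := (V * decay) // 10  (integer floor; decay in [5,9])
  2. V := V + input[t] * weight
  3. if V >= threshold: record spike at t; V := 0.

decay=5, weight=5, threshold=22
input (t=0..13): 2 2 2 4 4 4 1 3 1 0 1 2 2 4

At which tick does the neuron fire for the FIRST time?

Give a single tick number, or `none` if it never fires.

t=0: input=2 -> V=10
t=1: input=2 -> V=15
t=2: input=2 -> V=17
t=3: input=4 -> V=0 FIRE
t=4: input=4 -> V=20
t=5: input=4 -> V=0 FIRE
t=6: input=1 -> V=5
t=7: input=3 -> V=17
t=8: input=1 -> V=13
t=9: input=0 -> V=6
t=10: input=1 -> V=8
t=11: input=2 -> V=14
t=12: input=2 -> V=17
t=13: input=4 -> V=0 FIRE

Answer: 3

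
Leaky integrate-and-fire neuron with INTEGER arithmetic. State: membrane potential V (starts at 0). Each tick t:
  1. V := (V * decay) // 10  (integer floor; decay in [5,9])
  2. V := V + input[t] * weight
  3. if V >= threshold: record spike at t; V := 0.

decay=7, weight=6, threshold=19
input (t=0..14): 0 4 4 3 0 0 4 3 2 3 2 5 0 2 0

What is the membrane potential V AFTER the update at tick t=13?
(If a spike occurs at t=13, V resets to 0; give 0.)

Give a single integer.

Answer: 12

Derivation:
t=0: input=0 -> V=0
t=1: input=4 -> V=0 FIRE
t=2: input=4 -> V=0 FIRE
t=3: input=3 -> V=18
t=4: input=0 -> V=12
t=5: input=0 -> V=8
t=6: input=4 -> V=0 FIRE
t=7: input=3 -> V=18
t=8: input=2 -> V=0 FIRE
t=9: input=3 -> V=18
t=10: input=2 -> V=0 FIRE
t=11: input=5 -> V=0 FIRE
t=12: input=0 -> V=0
t=13: input=2 -> V=12
t=14: input=0 -> V=8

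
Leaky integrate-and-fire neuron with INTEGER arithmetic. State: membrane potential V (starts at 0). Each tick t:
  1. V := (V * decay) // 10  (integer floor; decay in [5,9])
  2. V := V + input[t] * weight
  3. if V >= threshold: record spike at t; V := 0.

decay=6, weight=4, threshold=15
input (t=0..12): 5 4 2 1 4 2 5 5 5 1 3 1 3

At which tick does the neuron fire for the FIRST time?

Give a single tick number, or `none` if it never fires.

Answer: 0

Derivation:
t=0: input=5 -> V=0 FIRE
t=1: input=4 -> V=0 FIRE
t=2: input=2 -> V=8
t=3: input=1 -> V=8
t=4: input=4 -> V=0 FIRE
t=5: input=2 -> V=8
t=6: input=5 -> V=0 FIRE
t=7: input=5 -> V=0 FIRE
t=8: input=5 -> V=0 FIRE
t=9: input=1 -> V=4
t=10: input=3 -> V=14
t=11: input=1 -> V=12
t=12: input=3 -> V=0 FIRE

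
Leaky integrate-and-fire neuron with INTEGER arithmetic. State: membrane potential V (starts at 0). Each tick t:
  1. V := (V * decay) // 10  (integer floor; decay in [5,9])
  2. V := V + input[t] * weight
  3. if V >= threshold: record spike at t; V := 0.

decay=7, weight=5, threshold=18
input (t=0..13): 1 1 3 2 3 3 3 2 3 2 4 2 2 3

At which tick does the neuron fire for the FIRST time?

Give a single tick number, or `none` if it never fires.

Answer: 2

Derivation:
t=0: input=1 -> V=5
t=1: input=1 -> V=8
t=2: input=3 -> V=0 FIRE
t=3: input=2 -> V=10
t=4: input=3 -> V=0 FIRE
t=5: input=3 -> V=15
t=6: input=3 -> V=0 FIRE
t=7: input=2 -> V=10
t=8: input=3 -> V=0 FIRE
t=9: input=2 -> V=10
t=10: input=4 -> V=0 FIRE
t=11: input=2 -> V=10
t=12: input=2 -> V=17
t=13: input=3 -> V=0 FIRE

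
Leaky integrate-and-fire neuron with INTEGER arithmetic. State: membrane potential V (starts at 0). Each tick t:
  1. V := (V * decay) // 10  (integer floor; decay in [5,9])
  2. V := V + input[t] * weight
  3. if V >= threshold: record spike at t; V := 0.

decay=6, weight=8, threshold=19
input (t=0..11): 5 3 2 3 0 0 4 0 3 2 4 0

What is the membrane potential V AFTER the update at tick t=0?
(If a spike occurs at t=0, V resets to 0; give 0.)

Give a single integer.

Answer: 0

Derivation:
t=0: input=5 -> V=0 FIRE
t=1: input=3 -> V=0 FIRE
t=2: input=2 -> V=16
t=3: input=3 -> V=0 FIRE
t=4: input=0 -> V=0
t=5: input=0 -> V=0
t=6: input=4 -> V=0 FIRE
t=7: input=0 -> V=0
t=8: input=3 -> V=0 FIRE
t=9: input=2 -> V=16
t=10: input=4 -> V=0 FIRE
t=11: input=0 -> V=0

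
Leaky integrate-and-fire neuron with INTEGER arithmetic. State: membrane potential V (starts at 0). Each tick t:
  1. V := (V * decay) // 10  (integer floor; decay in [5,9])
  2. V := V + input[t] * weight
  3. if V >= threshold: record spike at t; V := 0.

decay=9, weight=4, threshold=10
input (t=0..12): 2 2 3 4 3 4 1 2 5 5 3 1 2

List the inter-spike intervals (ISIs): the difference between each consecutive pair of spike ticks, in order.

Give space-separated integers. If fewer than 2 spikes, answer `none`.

Answer: 1 1 1 1 2 1 1 1 2

Derivation:
t=0: input=2 -> V=8
t=1: input=2 -> V=0 FIRE
t=2: input=3 -> V=0 FIRE
t=3: input=4 -> V=0 FIRE
t=4: input=3 -> V=0 FIRE
t=5: input=4 -> V=0 FIRE
t=6: input=1 -> V=4
t=7: input=2 -> V=0 FIRE
t=8: input=5 -> V=0 FIRE
t=9: input=5 -> V=0 FIRE
t=10: input=3 -> V=0 FIRE
t=11: input=1 -> V=4
t=12: input=2 -> V=0 FIRE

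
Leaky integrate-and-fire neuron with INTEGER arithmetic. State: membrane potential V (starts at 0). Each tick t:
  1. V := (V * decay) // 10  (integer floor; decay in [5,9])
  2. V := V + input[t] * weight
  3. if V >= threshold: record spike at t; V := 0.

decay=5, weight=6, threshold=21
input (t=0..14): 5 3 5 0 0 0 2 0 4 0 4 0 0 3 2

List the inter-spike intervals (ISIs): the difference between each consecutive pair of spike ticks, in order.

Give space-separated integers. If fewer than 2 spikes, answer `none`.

t=0: input=5 -> V=0 FIRE
t=1: input=3 -> V=18
t=2: input=5 -> V=0 FIRE
t=3: input=0 -> V=0
t=4: input=0 -> V=0
t=5: input=0 -> V=0
t=6: input=2 -> V=12
t=7: input=0 -> V=6
t=8: input=4 -> V=0 FIRE
t=9: input=0 -> V=0
t=10: input=4 -> V=0 FIRE
t=11: input=0 -> V=0
t=12: input=0 -> V=0
t=13: input=3 -> V=18
t=14: input=2 -> V=0 FIRE

Answer: 2 6 2 4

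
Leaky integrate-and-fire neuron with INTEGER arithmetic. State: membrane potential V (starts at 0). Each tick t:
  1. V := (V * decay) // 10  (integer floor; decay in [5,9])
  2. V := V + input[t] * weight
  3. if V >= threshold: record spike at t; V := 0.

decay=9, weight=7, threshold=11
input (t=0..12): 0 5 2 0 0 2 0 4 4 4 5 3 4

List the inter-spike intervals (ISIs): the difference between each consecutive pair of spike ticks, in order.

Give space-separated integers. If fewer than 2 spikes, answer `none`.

Answer: 1 3 2 1 1 1 1 1

Derivation:
t=0: input=0 -> V=0
t=1: input=5 -> V=0 FIRE
t=2: input=2 -> V=0 FIRE
t=3: input=0 -> V=0
t=4: input=0 -> V=0
t=5: input=2 -> V=0 FIRE
t=6: input=0 -> V=0
t=7: input=4 -> V=0 FIRE
t=8: input=4 -> V=0 FIRE
t=9: input=4 -> V=0 FIRE
t=10: input=5 -> V=0 FIRE
t=11: input=3 -> V=0 FIRE
t=12: input=4 -> V=0 FIRE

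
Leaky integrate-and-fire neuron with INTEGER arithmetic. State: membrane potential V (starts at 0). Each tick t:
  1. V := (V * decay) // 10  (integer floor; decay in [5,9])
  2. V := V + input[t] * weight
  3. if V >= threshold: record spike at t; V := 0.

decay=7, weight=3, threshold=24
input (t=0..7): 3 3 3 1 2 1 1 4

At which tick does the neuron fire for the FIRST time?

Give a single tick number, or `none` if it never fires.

Answer: none

Derivation:
t=0: input=3 -> V=9
t=1: input=3 -> V=15
t=2: input=3 -> V=19
t=3: input=1 -> V=16
t=4: input=2 -> V=17
t=5: input=1 -> V=14
t=6: input=1 -> V=12
t=7: input=4 -> V=20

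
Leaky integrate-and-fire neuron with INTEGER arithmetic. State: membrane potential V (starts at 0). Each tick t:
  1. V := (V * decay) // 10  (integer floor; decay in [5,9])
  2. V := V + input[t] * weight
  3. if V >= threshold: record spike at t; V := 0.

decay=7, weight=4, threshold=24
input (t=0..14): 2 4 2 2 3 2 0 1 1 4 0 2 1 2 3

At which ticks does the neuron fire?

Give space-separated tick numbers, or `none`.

t=0: input=2 -> V=8
t=1: input=4 -> V=21
t=2: input=2 -> V=22
t=3: input=2 -> V=23
t=4: input=3 -> V=0 FIRE
t=5: input=2 -> V=8
t=6: input=0 -> V=5
t=7: input=1 -> V=7
t=8: input=1 -> V=8
t=9: input=4 -> V=21
t=10: input=0 -> V=14
t=11: input=2 -> V=17
t=12: input=1 -> V=15
t=13: input=2 -> V=18
t=14: input=3 -> V=0 FIRE

Answer: 4 14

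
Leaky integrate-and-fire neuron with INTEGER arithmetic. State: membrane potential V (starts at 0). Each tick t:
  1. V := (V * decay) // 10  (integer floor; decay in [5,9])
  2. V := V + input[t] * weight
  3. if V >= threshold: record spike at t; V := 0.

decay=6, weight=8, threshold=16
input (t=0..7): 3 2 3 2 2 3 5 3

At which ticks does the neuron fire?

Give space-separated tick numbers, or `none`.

Answer: 0 1 2 3 4 5 6 7

Derivation:
t=0: input=3 -> V=0 FIRE
t=1: input=2 -> V=0 FIRE
t=2: input=3 -> V=0 FIRE
t=3: input=2 -> V=0 FIRE
t=4: input=2 -> V=0 FIRE
t=5: input=3 -> V=0 FIRE
t=6: input=5 -> V=0 FIRE
t=7: input=3 -> V=0 FIRE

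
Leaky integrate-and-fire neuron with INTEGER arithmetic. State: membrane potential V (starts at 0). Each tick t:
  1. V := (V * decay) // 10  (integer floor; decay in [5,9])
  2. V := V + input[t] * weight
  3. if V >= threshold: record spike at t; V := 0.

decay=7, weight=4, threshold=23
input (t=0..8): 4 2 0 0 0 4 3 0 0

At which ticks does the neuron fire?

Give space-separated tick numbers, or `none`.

Answer: 6

Derivation:
t=0: input=4 -> V=16
t=1: input=2 -> V=19
t=2: input=0 -> V=13
t=3: input=0 -> V=9
t=4: input=0 -> V=6
t=5: input=4 -> V=20
t=6: input=3 -> V=0 FIRE
t=7: input=0 -> V=0
t=8: input=0 -> V=0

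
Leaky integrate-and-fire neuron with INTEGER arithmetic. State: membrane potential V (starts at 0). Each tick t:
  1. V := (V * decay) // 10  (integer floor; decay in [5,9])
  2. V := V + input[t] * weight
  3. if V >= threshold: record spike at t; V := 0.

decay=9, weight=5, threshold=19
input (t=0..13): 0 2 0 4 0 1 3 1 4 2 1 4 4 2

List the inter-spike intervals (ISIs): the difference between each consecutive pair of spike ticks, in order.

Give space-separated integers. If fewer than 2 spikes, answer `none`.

Answer: 3 2 3 1

Derivation:
t=0: input=0 -> V=0
t=1: input=2 -> V=10
t=2: input=0 -> V=9
t=3: input=4 -> V=0 FIRE
t=4: input=0 -> V=0
t=5: input=1 -> V=5
t=6: input=3 -> V=0 FIRE
t=7: input=1 -> V=5
t=8: input=4 -> V=0 FIRE
t=9: input=2 -> V=10
t=10: input=1 -> V=14
t=11: input=4 -> V=0 FIRE
t=12: input=4 -> V=0 FIRE
t=13: input=2 -> V=10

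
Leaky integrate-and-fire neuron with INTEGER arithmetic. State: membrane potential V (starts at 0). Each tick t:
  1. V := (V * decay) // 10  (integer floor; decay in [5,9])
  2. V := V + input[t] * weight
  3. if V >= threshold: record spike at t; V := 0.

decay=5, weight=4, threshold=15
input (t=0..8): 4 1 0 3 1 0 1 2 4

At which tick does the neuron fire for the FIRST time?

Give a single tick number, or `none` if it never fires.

Answer: 0

Derivation:
t=0: input=4 -> V=0 FIRE
t=1: input=1 -> V=4
t=2: input=0 -> V=2
t=3: input=3 -> V=13
t=4: input=1 -> V=10
t=5: input=0 -> V=5
t=6: input=1 -> V=6
t=7: input=2 -> V=11
t=8: input=4 -> V=0 FIRE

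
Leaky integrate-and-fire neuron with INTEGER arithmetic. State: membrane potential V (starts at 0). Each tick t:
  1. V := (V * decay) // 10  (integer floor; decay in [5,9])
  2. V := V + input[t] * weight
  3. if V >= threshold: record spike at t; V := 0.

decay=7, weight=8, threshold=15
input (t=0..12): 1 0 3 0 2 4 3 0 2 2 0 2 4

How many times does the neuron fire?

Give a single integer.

t=0: input=1 -> V=8
t=1: input=0 -> V=5
t=2: input=3 -> V=0 FIRE
t=3: input=0 -> V=0
t=4: input=2 -> V=0 FIRE
t=5: input=4 -> V=0 FIRE
t=6: input=3 -> V=0 FIRE
t=7: input=0 -> V=0
t=8: input=2 -> V=0 FIRE
t=9: input=2 -> V=0 FIRE
t=10: input=0 -> V=0
t=11: input=2 -> V=0 FIRE
t=12: input=4 -> V=0 FIRE

Answer: 8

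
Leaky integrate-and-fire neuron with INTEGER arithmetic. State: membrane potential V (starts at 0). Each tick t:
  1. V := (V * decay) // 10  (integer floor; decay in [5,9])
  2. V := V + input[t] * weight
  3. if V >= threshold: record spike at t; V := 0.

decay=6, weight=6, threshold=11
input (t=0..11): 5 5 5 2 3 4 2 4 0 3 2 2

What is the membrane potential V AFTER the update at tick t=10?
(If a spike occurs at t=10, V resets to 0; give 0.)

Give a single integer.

t=0: input=5 -> V=0 FIRE
t=1: input=5 -> V=0 FIRE
t=2: input=5 -> V=0 FIRE
t=3: input=2 -> V=0 FIRE
t=4: input=3 -> V=0 FIRE
t=5: input=4 -> V=0 FIRE
t=6: input=2 -> V=0 FIRE
t=7: input=4 -> V=0 FIRE
t=8: input=0 -> V=0
t=9: input=3 -> V=0 FIRE
t=10: input=2 -> V=0 FIRE
t=11: input=2 -> V=0 FIRE

Answer: 0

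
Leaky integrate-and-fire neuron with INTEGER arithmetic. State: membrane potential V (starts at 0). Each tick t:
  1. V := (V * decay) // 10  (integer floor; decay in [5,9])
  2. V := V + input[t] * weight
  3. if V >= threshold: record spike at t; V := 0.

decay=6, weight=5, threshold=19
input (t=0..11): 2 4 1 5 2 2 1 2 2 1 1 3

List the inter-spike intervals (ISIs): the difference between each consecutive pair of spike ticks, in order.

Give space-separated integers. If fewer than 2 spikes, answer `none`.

Answer: 2 5 3

Derivation:
t=0: input=2 -> V=10
t=1: input=4 -> V=0 FIRE
t=2: input=1 -> V=5
t=3: input=5 -> V=0 FIRE
t=4: input=2 -> V=10
t=5: input=2 -> V=16
t=6: input=1 -> V=14
t=7: input=2 -> V=18
t=8: input=2 -> V=0 FIRE
t=9: input=1 -> V=5
t=10: input=1 -> V=8
t=11: input=3 -> V=0 FIRE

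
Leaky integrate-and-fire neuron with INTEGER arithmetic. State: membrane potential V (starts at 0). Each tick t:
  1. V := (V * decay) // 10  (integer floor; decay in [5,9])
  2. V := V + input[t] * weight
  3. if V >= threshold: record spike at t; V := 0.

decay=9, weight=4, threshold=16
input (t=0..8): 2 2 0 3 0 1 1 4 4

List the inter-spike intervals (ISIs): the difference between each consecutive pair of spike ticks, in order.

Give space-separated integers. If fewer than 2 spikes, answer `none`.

Answer: 4 1

Derivation:
t=0: input=2 -> V=8
t=1: input=2 -> V=15
t=2: input=0 -> V=13
t=3: input=3 -> V=0 FIRE
t=4: input=0 -> V=0
t=5: input=1 -> V=4
t=6: input=1 -> V=7
t=7: input=4 -> V=0 FIRE
t=8: input=4 -> V=0 FIRE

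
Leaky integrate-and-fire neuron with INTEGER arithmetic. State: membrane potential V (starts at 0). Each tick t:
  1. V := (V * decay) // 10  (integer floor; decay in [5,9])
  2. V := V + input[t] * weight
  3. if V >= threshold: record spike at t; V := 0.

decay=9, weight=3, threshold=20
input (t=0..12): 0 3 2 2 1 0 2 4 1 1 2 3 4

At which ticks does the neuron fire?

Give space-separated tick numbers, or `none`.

t=0: input=0 -> V=0
t=1: input=3 -> V=9
t=2: input=2 -> V=14
t=3: input=2 -> V=18
t=4: input=1 -> V=19
t=5: input=0 -> V=17
t=6: input=2 -> V=0 FIRE
t=7: input=4 -> V=12
t=8: input=1 -> V=13
t=9: input=1 -> V=14
t=10: input=2 -> V=18
t=11: input=3 -> V=0 FIRE
t=12: input=4 -> V=12

Answer: 6 11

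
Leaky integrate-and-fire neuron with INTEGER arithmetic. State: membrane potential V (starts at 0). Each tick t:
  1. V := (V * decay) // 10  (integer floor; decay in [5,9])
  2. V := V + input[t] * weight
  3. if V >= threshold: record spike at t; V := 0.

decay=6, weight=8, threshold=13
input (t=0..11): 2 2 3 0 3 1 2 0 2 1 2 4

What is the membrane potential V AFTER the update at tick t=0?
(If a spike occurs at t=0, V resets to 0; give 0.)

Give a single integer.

t=0: input=2 -> V=0 FIRE
t=1: input=2 -> V=0 FIRE
t=2: input=3 -> V=0 FIRE
t=3: input=0 -> V=0
t=4: input=3 -> V=0 FIRE
t=5: input=1 -> V=8
t=6: input=2 -> V=0 FIRE
t=7: input=0 -> V=0
t=8: input=2 -> V=0 FIRE
t=9: input=1 -> V=8
t=10: input=2 -> V=0 FIRE
t=11: input=4 -> V=0 FIRE

Answer: 0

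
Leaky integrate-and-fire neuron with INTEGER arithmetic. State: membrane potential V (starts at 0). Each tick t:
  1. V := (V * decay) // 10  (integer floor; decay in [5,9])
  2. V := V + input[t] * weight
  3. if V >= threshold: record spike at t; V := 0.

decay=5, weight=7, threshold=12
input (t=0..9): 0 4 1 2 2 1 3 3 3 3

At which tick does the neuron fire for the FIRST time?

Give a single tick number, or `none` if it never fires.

Answer: 1

Derivation:
t=0: input=0 -> V=0
t=1: input=4 -> V=0 FIRE
t=2: input=1 -> V=7
t=3: input=2 -> V=0 FIRE
t=4: input=2 -> V=0 FIRE
t=5: input=1 -> V=7
t=6: input=3 -> V=0 FIRE
t=7: input=3 -> V=0 FIRE
t=8: input=3 -> V=0 FIRE
t=9: input=3 -> V=0 FIRE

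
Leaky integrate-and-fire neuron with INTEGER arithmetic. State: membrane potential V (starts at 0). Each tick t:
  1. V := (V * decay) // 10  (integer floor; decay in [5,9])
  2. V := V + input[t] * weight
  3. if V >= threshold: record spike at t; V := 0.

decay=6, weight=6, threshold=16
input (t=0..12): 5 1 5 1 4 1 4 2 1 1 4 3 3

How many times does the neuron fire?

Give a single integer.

Answer: 7

Derivation:
t=0: input=5 -> V=0 FIRE
t=1: input=1 -> V=6
t=2: input=5 -> V=0 FIRE
t=3: input=1 -> V=6
t=4: input=4 -> V=0 FIRE
t=5: input=1 -> V=6
t=6: input=4 -> V=0 FIRE
t=7: input=2 -> V=12
t=8: input=1 -> V=13
t=9: input=1 -> V=13
t=10: input=4 -> V=0 FIRE
t=11: input=3 -> V=0 FIRE
t=12: input=3 -> V=0 FIRE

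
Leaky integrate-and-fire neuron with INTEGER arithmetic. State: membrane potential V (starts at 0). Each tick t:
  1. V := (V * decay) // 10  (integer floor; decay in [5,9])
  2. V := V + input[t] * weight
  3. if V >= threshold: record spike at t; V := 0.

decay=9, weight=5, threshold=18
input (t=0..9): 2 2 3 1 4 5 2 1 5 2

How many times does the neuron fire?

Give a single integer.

t=0: input=2 -> V=10
t=1: input=2 -> V=0 FIRE
t=2: input=3 -> V=15
t=3: input=1 -> V=0 FIRE
t=4: input=4 -> V=0 FIRE
t=5: input=5 -> V=0 FIRE
t=6: input=2 -> V=10
t=7: input=1 -> V=14
t=8: input=5 -> V=0 FIRE
t=9: input=2 -> V=10

Answer: 5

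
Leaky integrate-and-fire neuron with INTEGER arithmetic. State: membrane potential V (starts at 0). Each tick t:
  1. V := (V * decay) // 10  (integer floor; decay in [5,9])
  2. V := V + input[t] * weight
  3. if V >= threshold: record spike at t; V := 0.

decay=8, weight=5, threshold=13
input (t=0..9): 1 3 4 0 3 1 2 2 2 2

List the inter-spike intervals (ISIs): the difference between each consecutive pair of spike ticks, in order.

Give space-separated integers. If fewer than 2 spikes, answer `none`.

Answer: 1 2 2 2

Derivation:
t=0: input=1 -> V=5
t=1: input=3 -> V=0 FIRE
t=2: input=4 -> V=0 FIRE
t=3: input=0 -> V=0
t=4: input=3 -> V=0 FIRE
t=5: input=1 -> V=5
t=6: input=2 -> V=0 FIRE
t=7: input=2 -> V=10
t=8: input=2 -> V=0 FIRE
t=9: input=2 -> V=10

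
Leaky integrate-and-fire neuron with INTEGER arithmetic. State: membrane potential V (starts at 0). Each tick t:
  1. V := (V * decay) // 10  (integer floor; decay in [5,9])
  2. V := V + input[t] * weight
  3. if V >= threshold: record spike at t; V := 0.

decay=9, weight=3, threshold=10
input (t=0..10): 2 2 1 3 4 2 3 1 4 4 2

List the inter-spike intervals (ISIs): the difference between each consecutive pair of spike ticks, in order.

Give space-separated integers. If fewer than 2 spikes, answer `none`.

t=0: input=2 -> V=6
t=1: input=2 -> V=0 FIRE
t=2: input=1 -> V=3
t=3: input=3 -> V=0 FIRE
t=4: input=4 -> V=0 FIRE
t=5: input=2 -> V=6
t=6: input=3 -> V=0 FIRE
t=7: input=1 -> V=3
t=8: input=4 -> V=0 FIRE
t=9: input=4 -> V=0 FIRE
t=10: input=2 -> V=6

Answer: 2 1 2 2 1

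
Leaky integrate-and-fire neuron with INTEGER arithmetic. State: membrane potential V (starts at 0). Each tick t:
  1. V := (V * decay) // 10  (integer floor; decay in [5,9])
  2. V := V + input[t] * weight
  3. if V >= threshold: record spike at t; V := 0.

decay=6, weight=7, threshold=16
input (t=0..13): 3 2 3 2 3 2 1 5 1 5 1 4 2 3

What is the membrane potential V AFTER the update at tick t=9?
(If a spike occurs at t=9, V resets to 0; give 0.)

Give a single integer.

t=0: input=3 -> V=0 FIRE
t=1: input=2 -> V=14
t=2: input=3 -> V=0 FIRE
t=3: input=2 -> V=14
t=4: input=3 -> V=0 FIRE
t=5: input=2 -> V=14
t=6: input=1 -> V=15
t=7: input=5 -> V=0 FIRE
t=8: input=1 -> V=7
t=9: input=5 -> V=0 FIRE
t=10: input=1 -> V=7
t=11: input=4 -> V=0 FIRE
t=12: input=2 -> V=14
t=13: input=3 -> V=0 FIRE

Answer: 0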